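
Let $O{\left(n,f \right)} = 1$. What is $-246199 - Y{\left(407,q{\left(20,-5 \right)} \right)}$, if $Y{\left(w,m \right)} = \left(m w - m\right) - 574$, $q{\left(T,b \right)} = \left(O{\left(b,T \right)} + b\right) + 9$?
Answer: $-247655$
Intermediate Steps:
$q{\left(T,b \right)} = 10 + b$ ($q{\left(T,b \right)} = \left(1 + b\right) + 9 = 10 + b$)
$Y{\left(w,m \right)} = -574 - m + m w$ ($Y{\left(w,m \right)} = \left(- m + m w\right) - 574 = -574 - m + m w$)
$-246199 - Y{\left(407,q{\left(20,-5 \right)} \right)} = -246199 - \left(-574 - \left(10 - 5\right) + \left(10 - 5\right) 407\right) = -246199 - \left(-574 - 5 + 5 \cdot 407\right) = -246199 - \left(-574 - 5 + 2035\right) = -246199 - 1456 = -247655$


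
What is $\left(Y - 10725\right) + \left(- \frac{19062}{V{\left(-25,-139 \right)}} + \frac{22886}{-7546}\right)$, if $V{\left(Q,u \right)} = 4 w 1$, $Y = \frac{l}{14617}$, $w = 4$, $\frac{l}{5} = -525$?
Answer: $- \frac{5258916357119}{441199528} \approx -11920.0$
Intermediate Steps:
$l = -2625$ ($l = 5 \left(-525\right) = -2625$)
$Y = - \frac{2625}{14617} \approx -0.17959$
$V{\left(Q,u \right)} = 16$ ($V{\left(Q,u \right)} = 4 \cdot 4 \cdot 1 = 16 \cdot 1 = 16$)
$\left(Y - 10725\right) + \left(- \frac{19062}{V{\left(-25,-139 \right)}} + \frac{22886}{-7546}\right) = \left(- \frac{2625}{14617} - 10725\right) + \left(- \frac{19062}{16} + \frac{22886}{-7546}\right) = \left(- \frac{2625}{14617} - 10725\right) + \left(\left(-19062\right) \frac{1}{16} + 22886 \left(- \frac{1}{7546}\right)\right) = - \frac{156769950}{14617} - \frac{36052007}{30184} = - \frac{5258916357119}{441199528}$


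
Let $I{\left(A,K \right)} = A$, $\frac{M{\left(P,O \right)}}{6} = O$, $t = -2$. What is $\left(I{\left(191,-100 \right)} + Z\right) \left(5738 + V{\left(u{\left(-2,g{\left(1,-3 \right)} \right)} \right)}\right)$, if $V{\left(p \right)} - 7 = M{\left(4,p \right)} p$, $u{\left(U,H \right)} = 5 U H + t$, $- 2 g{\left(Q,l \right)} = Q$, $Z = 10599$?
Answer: $62571210$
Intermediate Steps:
$M{\left(P,O \right)} = 6 O$
$g{\left(Q,l \right)} = - \frac{Q}{2}$
$u{\left(U,H \right)} = -2 + 5 H U$ ($u{\left(U,H \right)} = 5 U H - 2 = 5 H U - 2 = -2 + 5 H U$)
$V{\left(p \right)} = 7 + 6 p^{2}$ ($V{\left(p \right)} = 7 + 6 p p = 7 + 6 p^{2}$)
$\left(I{\left(191,-100 \right)} + Z\right) \left(5738 + V{\left(u{\left(-2,g{\left(1,-3 \right)} \right)} \right)}\right) = \left(191 + 10599\right) \left(5738 + \left(7 + 6 \left(-2 + 5 \left(\left(- \frac{1}{2}\right) 1\right) \left(-2\right)\right)^{2}\right)\right) = 10790 \left(5738 + \left(7 + 6 \left(-2 + 5 \left(- \frac{1}{2}\right) \left(-2\right)\right)^{2}\right)\right) = 10790 \left(5738 + \left(7 + 6 \left(-2 + 5\right)^{2}\right)\right) = 10790 \left(5738 + \left(7 + 6 \cdot 3^{2}\right)\right) = 10790 \left(5738 + \left(7 + 6 \cdot 9\right)\right) = 10790 \left(5738 + \left(7 + 54\right)\right) = 10790 \left(5738 + 61\right) = 10790 \cdot 5799 = 62571210$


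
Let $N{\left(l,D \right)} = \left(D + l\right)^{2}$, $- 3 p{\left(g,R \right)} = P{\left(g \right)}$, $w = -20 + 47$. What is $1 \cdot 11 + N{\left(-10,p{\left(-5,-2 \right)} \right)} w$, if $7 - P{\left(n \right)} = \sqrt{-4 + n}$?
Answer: $4091 - 666 i \approx 4091.0 - 666.0 i$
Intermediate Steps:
$w = 27$
$P{\left(n \right)} = 7 - \sqrt{-4 + n}$
$p{\left(g,R \right)} = - \frac{7}{3} + \frac{\sqrt{-4 + g}}{3}$ ($p{\left(g,R \right)} = - \frac{7 - \sqrt{-4 + g}}{3} = - \frac{7}{3} + \frac{\sqrt{-4 + g}}{3}$)
$1 \cdot 11 + N{\left(-10,p{\left(-5,-2 \right)} \right)} w = 1 \cdot 11 + \left(\left(- \frac{7}{3} + \frac{\sqrt{-4 - 5}}{3}\right) - 10\right)^{2} \cdot 27 = 11 + \left(\left(- \frac{7}{3} + \frac{\sqrt{-9}}{3}\right) - 10\right)^{2} \cdot 27 = 11 + \left(\left(- \frac{7}{3} + \frac{3 i}{3}\right) - 10\right)^{2} \cdot 27 = 11 + \left(\left(- \frac{7}{3} + i\right) - 10\right)^{2} \cdot 27 = 11 + \left(- \frac{37}{3} + i\right)^{2} \cdot 27 = 11 + 27 \left(- \frac{37}{3} + i\right)^{2}$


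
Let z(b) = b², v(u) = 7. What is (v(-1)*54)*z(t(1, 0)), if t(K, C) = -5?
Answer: 9450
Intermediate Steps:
(v(-1)*54)*z(t(1, 0)) = (7*54)*(-5)² = 378*25 = 9450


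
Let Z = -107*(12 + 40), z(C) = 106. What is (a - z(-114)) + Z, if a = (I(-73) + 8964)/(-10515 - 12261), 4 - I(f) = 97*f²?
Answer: -42877325/7592 ≈ -5647.7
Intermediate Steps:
I(f) = 4 - 97*f²
Z = -5564 (Z = -107*52 = -5564)
a = 169315/7592 (a = ((4 - 97*(-73)²) + 8964)/(-10515 - 12261) = ((4 - 97*5329) + 8964)/(-22776) = ((4 - 516913) + 8964)*(-1/22776) = (-516909 + 8964)*(-1/22776) = -507945*(-1/22776) = 169315/7592 ≈ 22.302)
(a - z(-114)) + Z = (169315/7592 - 1*106) - 5564 = (169315/7592 - 106) - 5564 = -635437/7592 - 5564 = -42877325/7592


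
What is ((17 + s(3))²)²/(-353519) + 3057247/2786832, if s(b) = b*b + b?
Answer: -890278421599/985198061808 ≈ -0.90365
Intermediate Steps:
s(b) = b + b² (s(b) = b² + b = b + b²)
((17 + s(3))²)²/(-353519) + 3057247/2786832 = ((17 + 3*(1 + 3))²)²/(-353519) + 3057247/2786832 = ((17 + 3*4)²)²*(-1/353519) + 3057247*(1/2786832) = ((17 + 12)²)²*(-1/353519) + 3057247/2786832 = (29²)²*(-1/353519) + 3057247/2786832 = 841²*(-1/353519) + 3057247/2786832 = 707281*(-1/353519) + 3057247/2786832 = -707281/353519 + 3057247/2786832 = -890278421599/985198061808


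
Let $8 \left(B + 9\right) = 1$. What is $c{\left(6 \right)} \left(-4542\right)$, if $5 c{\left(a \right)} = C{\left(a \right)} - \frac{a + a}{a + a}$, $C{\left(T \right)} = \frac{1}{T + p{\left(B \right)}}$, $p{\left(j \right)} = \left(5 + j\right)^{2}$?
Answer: $\frac{5818302}{6725} \approx 865.17$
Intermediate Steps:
$B = - \frac{71}{8}$ ($B = -9 + \frac{1}{8} \cdot 1 = -9 + \frac{1}{8} = - \frac{71}{8} \approx -8.875$)
$C{\left(T \right)} = \frac{1}{\frac{961}{64} + T}$ ($C{\left(T \right)} = \frac{1}{T + \left(5 - \frac{71}{8}\right)^{2}} = \frac{1}{T + \left(- \frac{31}{8}\right)^{2}} = \frac{1}{T + \frac{961}{64}} = \frac{1}{\frac{961}{64} + T}$)
$c{\left(a \right)} = - \frac{1}{5} + \frac{64}{5 \left(961 + 64 a\right)}$ ($c{\left(a \right)} = \frac{\frac{64}{961 + 64 a} - \frac{a + a}{a + a}}{5} = \frac{\frac{64}{961 + 64 a} - \frac{2 a}{2 a}}{5} = \frac{\frac{64}{961 + 64 a} - 2 a \frac{1}{2 a}}{5} = \frac{\frac{64}{961 + 64 a} - 1}{5} = \frac{-1 + \frac{64}{961 + 64 a}}{5} = - \frac{1}{5} + \frac{64}{5 \left(961 + 64 a\right)}$)
$c{\left(6 \right)} \left(-4542\right) = \frac{-897 - 384}{5 \left(961 + 64 \cdot 6\right)} \left(-4542\right) = \frac{-897 - 384}{5 \left(961 + 384\right)} \left(-4542\right) = \frac{1}{5} \cdot \frac{1}{1345} \left(-1281\right) \left(-4542\right) = \left(- \frac{1281}{6725}\right) \left(-4542\right) = \frac{5818302}{6725}$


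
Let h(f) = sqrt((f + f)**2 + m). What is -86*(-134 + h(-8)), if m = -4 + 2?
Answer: 11524 - 86*sqrt(254) ≈ 10153.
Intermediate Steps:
m = -2
h(f) = sqrt(-2 + 4*f**2) (h(f) = sqrt((f + f)**2 - 2) = sqrt((2*f)**2 - 2) = sqrt(4*f**2 - 2) = sqrt(-2 + 4*f**2))
-86*(-134 + h(-8)) = -86*(-134 + sqrt(-2 + 4*(-8)**2)) = -86*(-134 + sqrt(-2 + 4*64)) = -86*(-134 + sqrt(-2 + 256)) = -86*(-134 + sqrt(254)) = 11524 - 86*sqrt(254)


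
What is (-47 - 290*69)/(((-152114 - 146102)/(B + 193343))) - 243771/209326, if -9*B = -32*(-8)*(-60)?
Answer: 14798202744085/1128151128 ≈ 13117.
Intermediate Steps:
B = 5120/3 (B = -(-32*(-8))*(-60)/9 = -256*(-60)/9 = -⅑*(-15360) = 5120/3 ≈ 1706.7)
(-47 - 290*69)/(((-152114 - 146102)/(B + 193343))) - 243771/209326 = (-47 - 290*69)/(((-152114 - 146102)/(5120/3 + 193343))) - 243771/209326 = (-47 - 20010)/((-298216/585149/3)) - 243771*1/209326 = -20057/((-298216*3/585149)) - 2937/2522 = -20057/(-894648/585149) - 2937/2522 = -20057*(-585149/894648) - 2937/2522 = 11736333493/894648 - 2937/2522 = 14798202744085/1128151128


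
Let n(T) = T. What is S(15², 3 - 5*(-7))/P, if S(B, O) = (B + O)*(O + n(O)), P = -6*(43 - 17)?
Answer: -4997/39 ≈ -128.13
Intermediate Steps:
P = -156 (P = -6*26 = -156)
S(B, O) = 2*O*(B + O) (S(B, O) = (B + O)*(O + O) = (B + O)*(2*O) = 2*O*(B + O))
S(15², 3 - 5*(-7))/P = (2*(3 - 5*(-7))*(15² + (3 - 5*(-7))))/(-156) = (2*(3 + 35)*(225 + (3 + 35)))*(-1/156) = (2*38*(225 + 38))*(-1/156) = (2*38*263)*(-1/156) = 19988*(-1/156) = -4997/39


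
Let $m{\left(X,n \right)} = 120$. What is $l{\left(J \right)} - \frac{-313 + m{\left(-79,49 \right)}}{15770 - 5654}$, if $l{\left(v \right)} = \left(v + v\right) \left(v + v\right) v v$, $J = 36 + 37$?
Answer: $\frac{1149106424017}{10116} \approx 1.1359 \cdot 10^{8}$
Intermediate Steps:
$J = 73$
$l{\left(v \right)} = 4 v^{4}$ ($l{\left(v \right)} = 2 v 2 v v v = 4 v^{2} v v = 4 v^{3} v = 4 v^{4}$)
$l{\left(J \right)} - \frac{-313 + m{\left(-79,49 \right)}}{15770 - 5654} = 4 \cdot 73^{4} - \frac{-313 + 120}{15770 - 5654} = 4 \cdot 28398241 - - \frac{193}{10116} = 113592964 - \left(-193\right) \frac{1}{10116} = 113592964 - - \frac{193}{10116} = 113592964 + \frac{193}{10116} = \frac{1149106424017}{10116}$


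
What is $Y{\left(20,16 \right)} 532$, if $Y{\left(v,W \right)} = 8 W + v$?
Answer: $78736$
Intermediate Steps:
$Y{\left(v,W \right)} = v + 8 W$
$Y{\left(20,16 \right)} 532 = \left(20 + 8 \cdot 16\right) 532 = \left(20 + 128\right) 532 = 148 \cdot 532 = 78736$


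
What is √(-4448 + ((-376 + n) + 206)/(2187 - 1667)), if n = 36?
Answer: 7*I*√1534195/130 ≈ 66.695*I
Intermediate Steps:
√(-4448 + ((-376 + n) + 206)/(2187 - 1667)) = √(-4448 + ((-376 + 36) + 206)/(2187 - 1667)) = √(-4448 + (-340 + 206)/520) = √(-4448 - 134*1/520) = √(-4448 - 67/260) = √(-1156547/260) = 7*I*√1534195/130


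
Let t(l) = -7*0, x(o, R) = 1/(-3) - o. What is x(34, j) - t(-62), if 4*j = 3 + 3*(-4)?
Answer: -103/3 ≈ -34.333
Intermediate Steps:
j = -9/4 (j = (3 + 3*(-4))/4 = (3 - 12)/4 = (¼)*(-9) = -9/4 ≈ -2.2500)
x(o, R) = -⅓ - o
t(l) = 0
x(34, j) - t(-62) = (-⅓ - 1*34) - 1*0 = (-⅓ - 34) + 0 = -103/3 + 0 = -103/3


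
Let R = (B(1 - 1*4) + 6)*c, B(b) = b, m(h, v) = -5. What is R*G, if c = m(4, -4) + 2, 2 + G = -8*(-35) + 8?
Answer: -2574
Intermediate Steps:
G = 286 (G = -2 + (-8*(-35) + 8) = -2 + (280 + 8) = -2 + 288 = 286)
c = -3 (c = -5 + 2 = -3)
R = -9 (R = ((1 - 1*4) + 6)*(-3) = ((1 - 4) + 6)*(-3) = (-3 + 6)*(-3) = 3*(-3) = -9)
R*G = -9*286 = -2574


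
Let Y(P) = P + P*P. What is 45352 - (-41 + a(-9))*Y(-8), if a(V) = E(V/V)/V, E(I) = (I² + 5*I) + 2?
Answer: 429280/9 ≈ 47698.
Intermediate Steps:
E(I) = 2 + I² + 5*I
Y(P) = P + P²
a(V) = 8/V (a(V) = (2 + (V/V)² + 5*(V/V))/V = (2 + 1² + 5*1)/V = (2 + 1 + 5)/V = 8/V)
45352 - (-41 + a(-9))*Y(-8) = 45352 - (-41 + 8/(-9))*(-8*(1 - 8)) = 45352 - (-41 + 8*(-⅑))*(-8*(-7)) = 45352 - (-41 - 8/9)*56 = 45352 - (-377)*56/9 = 45352 - 1*(-21112/9) = 45352 + 21112/9 = 429280/9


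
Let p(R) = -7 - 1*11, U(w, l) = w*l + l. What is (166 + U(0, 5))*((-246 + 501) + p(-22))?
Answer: 40527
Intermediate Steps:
U(w, l) = l + l*w (U(w, l) = l*w + l = l + l*w)
p(R) = -18 (p(R) = -7 - 11 = -18)
(166 + U(0, 5))*((-246 + 501) + p(-22)) = (166 + 5*(1 + 0))*((-246 + 501) - 18) = (166 + 5*1)*(255 - 18) = (166 + 5)*237 = 171*237 = 40527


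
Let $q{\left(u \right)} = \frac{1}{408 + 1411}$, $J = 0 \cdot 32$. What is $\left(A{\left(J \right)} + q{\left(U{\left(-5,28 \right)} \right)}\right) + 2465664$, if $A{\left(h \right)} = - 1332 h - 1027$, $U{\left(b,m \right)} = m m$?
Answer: $\frac{4483174704}{1819} \approx 2.4646 \cdot 10^{6}$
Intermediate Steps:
$U{\left(b,m \right)} = m^{2}$
$J = 0$
$q{\left(u \right)} = \frac{1}{1819}$
$A{\left(h \right)} = -1027 - 1332 h$
$\left(A{\left(J \right)} + q{\left(U{\left(-5,28 \right)} \right)}\right) + 2465664 = \left(\left(-1027 - 0\right) + \frac{1}{1819}\right) + 2465664 = \left(\left(-1027 + 0\right) + \frac{1}{1819}\right) + 2465664 = \left(-1027 + \frac{1}{1819}\right) + 2465664 = - \frac{1868112}{1819} + 2465664 = \frac{4483174704}{1819}$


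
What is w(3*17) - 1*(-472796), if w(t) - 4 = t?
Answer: 472851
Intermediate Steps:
w(t) = 4 + t
w(3*17) - 1*(-472796) = (4 + 3*17) - 1*(-472796) = (4 + 51) + 472796 = 55 + 472796 = 472851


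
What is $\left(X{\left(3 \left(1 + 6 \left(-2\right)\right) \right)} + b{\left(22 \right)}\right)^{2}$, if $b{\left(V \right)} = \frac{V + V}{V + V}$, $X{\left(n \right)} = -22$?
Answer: $441$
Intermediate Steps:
$b{\left(V \right)} = 1$ ($b{\left(V \right)} = \frac{2 V}{2 V} = 2 V \frac{1}{2 V} = 1$)
$\left(X{\left(3 \left(1 + 6 \left(-2\right)\right) \right)} + b{\left(22 \right)}\right)^{2} = \left(-22 + 1\right)^{2} = \left(-21\right)^{2} = 441$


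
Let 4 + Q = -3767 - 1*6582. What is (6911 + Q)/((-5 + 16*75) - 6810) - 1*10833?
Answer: -60823853/5615 ≈ -10832.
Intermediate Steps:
Q = -10353 (Q = -4 + (-3767 - 1*6582) = -4 + (-3767 - 6582) = -4 - 10349 = -10353)
(6911 + Q)/((-5 + 16*75) - 6810) - 1*10833 = (6911 - 10353)/((-5 + 16*75) - 6810) - 1*10833 = -3442/((-5 + 1200) - 6810) - 10833 = -3442/(1195 - 6810) - 10833 = -3442/(-5615) - 10833 = -3442*(-1/5615) - 10833 = 3442/5615 - 10833 = -60823853/5615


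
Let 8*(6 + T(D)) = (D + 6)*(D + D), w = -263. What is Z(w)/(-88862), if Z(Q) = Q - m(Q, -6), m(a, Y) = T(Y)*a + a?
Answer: 789/44431 ≈ 0.017758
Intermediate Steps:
T(D) = -6 + D*(6 + D)/4 (T(D) = -6 + ((D + 6)*(D + D))/8 = -6 + ((6 + D)*(2*D))/8 = -6 + (2*D*(6 + D))/8 = -6 + D*(6 + D)/4)
m(a, Y) = a + a*(-6 + Y²/4 + 3*Y/2) (m(a, Y) = (-6 + Y²/4 + 3*Y/2)*a + a = a*(-6 + Y²/4 + 3*Y/2) + a = a + a*(-6 + Y²/4 + 3*Y/2))
Z(Q) = 6*Q (Z(Q) = Q - Q*(-20 + (-6)² + 6*(-6))/4 = Q - Q*(-20 + 36 - 36)/4 = Q - Q*(-20)/4 = Q - (-5)*Q = Q + 5*Q = 6*Q)
Z(w)/(-88862) = (6*(-263))/(-88862) = -1578*(-1/88862) = 789/44431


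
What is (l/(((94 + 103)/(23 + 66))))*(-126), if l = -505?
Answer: 5663070/197 ≈ 28747.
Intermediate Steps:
(l/(((94 + 103)/(23 + 66))))*(-126) = -505*(23 + 66)/(94 + 103)*(-126) = -505/(197/89)*(-126) = -505/(197*(1/89))*(-126) = -505/197/89*(-126) = -505*89/197*(-126) = -44945/197*(-126) = 5663070/197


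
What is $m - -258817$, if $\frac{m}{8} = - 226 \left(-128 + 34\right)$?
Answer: $428769$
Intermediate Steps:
$m = 169952$ ($m = 8 \left(- 226 \left(-128 + 34\right)\right) = 8 \left(\left(-226\right) \left(-94\right)\right) = 8 \cdot 21244 = 169952$)
$m - -258817 = 169952 - -258817 = 169952 + 258817 = 428769$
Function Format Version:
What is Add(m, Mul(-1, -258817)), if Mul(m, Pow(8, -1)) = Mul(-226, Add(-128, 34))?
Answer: 428769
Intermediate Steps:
m = 169952 (m = Mul(8, Mul(-226, Add(-128, 34))) = Mul(8, Mul(-226, -94)) = Mul(8, 21244) = 169952)
Add(m, Mul(-1, -258817)) = Add(169952, Mul(-1, -258817)) = Add(169952, 258817) = 428769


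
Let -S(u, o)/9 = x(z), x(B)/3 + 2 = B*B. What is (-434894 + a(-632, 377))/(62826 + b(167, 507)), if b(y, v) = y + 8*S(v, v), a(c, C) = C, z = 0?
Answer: -434517/63425 ≈ -6.8509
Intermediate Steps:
x(B) = -6 + 3*B² (x(B) = -6 + 3*(B*B) = -6 + 3*B²)
S(u, o) = 54 (S(u, o) = -9*(-6 + 3*0²) = -9*(-6 + 3*0) = -9*(-6 + 0) = -9*(-6) = 54)
b(y, v) = 432 + y (b(y, v) = y + 8*54 = y + 432 = 432 + y)
(-434894 + a(-632, 377))/(62826 + b(167, 507)) = (-434894 + 377)/(62826 + (432 + 167)) = -434517/(62826 + 599) = -434517/63425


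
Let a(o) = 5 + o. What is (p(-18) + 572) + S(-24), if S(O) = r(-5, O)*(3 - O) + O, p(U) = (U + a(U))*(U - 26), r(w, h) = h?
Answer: 1264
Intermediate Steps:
p(U) = (-26 + U)*(5 + 2*U) (p(U) = (U + (5 + U))*(U - 26) = (5 + 2*U)*(-26 + U) = (-26 + U)*(5 + 2*U))
S(O) = O + O*(3 - O) (S(O) = O*(3 - O) + O = O + O*(3 - O))
(p(-18) + 572) + S(-24) = ((-130 - 47*(-18) + 2*(-18)**2) + 572) - 24*(4 - 1*(-24)) = ((-130 + 846 + 2*324) + 572) - 24*(4 + 24) = ((-130 + 846 + 648) + 572) - 24*28 = (1364 + 572) - 672 = 1936 - 672 = 1264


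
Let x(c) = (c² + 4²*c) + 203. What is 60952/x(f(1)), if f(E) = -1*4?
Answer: 60952/155 ≈ 393.24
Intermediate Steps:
f(E) = -4
x(c) = 203 + c² + 16*c (x(c) = (c² + 16*c) + 203 = 203 + c² + 16*c)
60952/x(f(1)) = 60952/(203 + (-4)² + 16*(-4)) = 60952/(203 + 16 - 64) = 60952/155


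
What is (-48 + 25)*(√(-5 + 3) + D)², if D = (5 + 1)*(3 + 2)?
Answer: -20654 - 1380*I*√2 ≈ -20654.0 - 1951.6*I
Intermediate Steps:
D = 30 (D = 6*5 = 30)
(-48 + 25)*(√(-5 + 3) + D)² = (-48 + 25)*(√(-5 + 3) + 30)² = -23*(√(-2) + 30)² = -23*(I*√2 + 30)² = -23*(30 + I*√2)²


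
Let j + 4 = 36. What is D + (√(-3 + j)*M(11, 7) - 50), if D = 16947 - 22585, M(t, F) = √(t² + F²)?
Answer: -5688 + √4930 ≈ -5617.8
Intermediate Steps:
j = 32 (j = -4 + 36 = 32)
M(t, F) = √(F² + t²)
D = -5638
D + (√(-3 + j)*M(11, 7) - 50) = -5638 + (√(-3 + 32)*√(7² + 11²) - 50) = -5638 + (√29*√(49 + 121) - 50) = -5638 + (√29*√170 - 50) = -5638 + (√4930 - 50) = -5638 + (-50 + √4930) = -5688 + √4930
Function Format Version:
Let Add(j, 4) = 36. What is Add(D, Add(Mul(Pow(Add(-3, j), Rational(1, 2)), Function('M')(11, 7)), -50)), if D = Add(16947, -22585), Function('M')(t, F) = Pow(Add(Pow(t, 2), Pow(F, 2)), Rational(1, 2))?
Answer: Add(-5688, Pow(4930, Rational(1, 2))) ≈ -5617.8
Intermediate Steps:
j = 32 (j = Add(-4, 36) = 32)
Function('M')(t, F) = Pow(Add(Pow(F, 2), Pow(t, 2)), Rational(1, 2))
D = -5638
Add(D, Add(Mul(Pow(Add(-3, j), Rational(1, 2)), Function('M')(11, 7)), -50)) = Add(-5638, Add(Mul(Pow(Add(-3, 32), Rational(1, 2)), Pow(Add(Pow(7, 2), Pow(11, 2)), Rational(1, 2))), -50)) = Add(-5638, Add(Mul(Pow(29, Rational(1, 2)), Pow(Add(49, 121), Rational(1, 2))), -50)) = Add(-5638, Add(Mul(Pow(29, Rational(1, 2)), Pow(170, Rational(1, 2))), -50)) = Add(-5638, Add(Pow(4930, Rational(1, 2)), -50)) = Add(-5638, Add(-50, Pow(4930, Rational(1, 2)))) = Add(-5688, Pow(4930, Rational(1, 2)))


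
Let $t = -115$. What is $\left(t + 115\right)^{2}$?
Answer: $0$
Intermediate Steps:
$\left(t + 115\right)^{2} = \left(-115 + 115\right)^{2} = 0^{2} = 0$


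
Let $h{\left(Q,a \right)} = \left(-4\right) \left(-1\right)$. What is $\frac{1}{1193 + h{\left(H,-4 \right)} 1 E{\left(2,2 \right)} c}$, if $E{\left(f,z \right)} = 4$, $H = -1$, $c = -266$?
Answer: $- \frac{1}{3063} \approx -0.00032648$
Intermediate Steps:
$h{\left(Q,a \right)} = 4$
$\frac{1}{1193 + h{\left(H,-4 \right)} 1 E{\left(2,2 \right)} c} = \frac{1}{1193 + 4 \cdot 1 \cdot 4 \left(-266\right)} = \frac{1}{1193 + 4 \cdot 4 \left(-266\right)} = \frac{1}{1193 + 16 \left(-266\right)} = \frac{1}{1193 - 4256} = \frac{1}{-3063} = - \frac{1}{3063}$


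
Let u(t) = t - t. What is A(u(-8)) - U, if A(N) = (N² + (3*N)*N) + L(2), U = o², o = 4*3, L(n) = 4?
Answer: -140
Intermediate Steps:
o = 12
u(t) = 0
U = 144 (U = 12² = 144)
A(N) = 4 + 4*N² (A(N) = (N² + (3*N)*N) + 4 = (N² + 3*N²) + 4 = 4*N² + 4 = 4 + 4*N²)
A(u(-8)) - U = (4 + 4*0²) - 1*144 = (4 + 4*0) - 144 = (4 + 0) - 144 = 4 - 144 = -140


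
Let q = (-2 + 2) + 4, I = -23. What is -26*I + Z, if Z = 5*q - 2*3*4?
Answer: 594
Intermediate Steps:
q = 4 (q = 0 + 4 = 4)
Z = -4 (Z = 5*4 - 2*3*4 = 20 - 6*4 = 20 - 24 = -4)
-26*I + Z = -26*(-23) - 4 = 598 - 4 = 594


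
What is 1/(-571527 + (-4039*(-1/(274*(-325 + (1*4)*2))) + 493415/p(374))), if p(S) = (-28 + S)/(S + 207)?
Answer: 7513217/1930978348435 ≈ 3.8909e-6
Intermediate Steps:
p(S) = (-28 + S)/(207 + S)
1/(-571527 + (-4039*(-1/(274*(-325 + (1*4)*2))) + 493415/p(374))) = 1/(-571527 + (-4039*(-1/(274*(-325 + (1*4)*2))) + 493415/(((-28 + 374)/(207 + 374))))) = 1/(-571527 + (-4039*(-1/(274*(-325 + 4*2))) + 493415/((346/581)))) = 1/(-571527 + (-4039*(-1/(274*(-325 + 8))) + 493415/(((1/581)*346)))) = 1/(-571527 + (-4039/((-317*(-274))) + 493415/(346/581))) = 1/(-571527 + (-4039/86858 + 493415*(581/346))) = 1/(-571527 + (-4039*1/86858 + 286674115/346)) = 1/(-571527 + (-4039/86858 + 286674115/346)) = 1/(-571527 + 6224984720794/7513217) = 1/(1930978348435/7513217) = 7513217/1930978348435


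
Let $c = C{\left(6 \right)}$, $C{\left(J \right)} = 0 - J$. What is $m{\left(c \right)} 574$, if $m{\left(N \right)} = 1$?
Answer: $574$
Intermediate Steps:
$C{\left(J \right)} = - J$
$c = -6$ ($c = \left(-1\right) 6 = -6$)
$m{\left(c \right)} 574 = 1 \cdot 574 = 574$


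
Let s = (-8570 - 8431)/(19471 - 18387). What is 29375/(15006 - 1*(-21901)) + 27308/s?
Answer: -1092016885529/627455907 ≈ -1740.4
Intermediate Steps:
s = -17001/1084 ≈ -15.684
29375/(15006 - 1*(-21901)) + 27308/s = 29375/(15006 - 1*(-21901)) + 27308/(-17001/1084) = 29375/(15006 + 21901) + 27308*(-1084/17001) = 29375/36907 - 29601872/17001 = -1092016885529/627455907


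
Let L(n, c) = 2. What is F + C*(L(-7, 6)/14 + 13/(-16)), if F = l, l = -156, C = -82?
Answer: -5661/56 ≈ -101.09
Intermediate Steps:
F = -156
F + C*(L(-7, 6)/14 + 13/(-16)) = -156 - 82*(2/14 + 13/(-16)) = -156 - 82*(2*(1/14) + 13*(-1/16)) = -156 - 82*(1/7 - 13/16) = -156 - 82*(-75/112) = -156 + 3075/56 = -5661/56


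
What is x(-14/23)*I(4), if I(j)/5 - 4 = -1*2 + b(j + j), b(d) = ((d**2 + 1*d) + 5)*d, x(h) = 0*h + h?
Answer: -43260/23 ≈ -1880.9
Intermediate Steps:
x(h) = h (x(h) = 0 + h = h)
b(d) = d*(5 + d + d**2) (b(d) = ((d**2 + d) + 5)*d = ((d + d**2) + 5)*d = (5 + d + d**2)*d = d*(5 + d + d**2))
I(j) = 10 + 10*j*(5 + 2*j + 4*j**2) (I(j) = 20 + 5*(-1*2 + (j + j)*(5 + (j + j) + (j + j)**2)) = 20 + 5*(-2 + (2*j)*(5 + 2*j + (2*j)**2)) = 20 + 5*(-2 + (2*j)*(5 + 2*j + 4*j**2)) = 20 + 5*(-2 + 2*j*(5 + 2*j + 4*j**2)) = 20 + (-10 + 10*j*(5 + 2*j + 4*j**2)) = 10 + 10*j*(5 + 2*j + 4*j**2))
x(-14/23)*I(4) = (-14/23)*(10 + 10*4*(5 + 2*4 + 4*4**2)) = (-14*1/23)*(10 + 10*4*(5 + 8 + 4*16)) = -14*(10 + 10*4*(5 + 8 + 64))/23 = -14*(10 + 10*4*77)/23 = -14*(10 + 3080)/23 = -14/23*3090 = -43260/23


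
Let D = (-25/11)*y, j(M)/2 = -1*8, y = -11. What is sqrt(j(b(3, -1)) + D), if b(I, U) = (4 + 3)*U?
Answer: 3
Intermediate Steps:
b(I, U) = 7*U
j(M) = -16 (j(M) = 2*(-1*8) = 2*(-8) = -16)
D = 25 (D = -25/11*(-11) = 25)
sqrt(j(b(3, -1)) + D) = sqrt(-16 + 25) = sqrt(9) = 3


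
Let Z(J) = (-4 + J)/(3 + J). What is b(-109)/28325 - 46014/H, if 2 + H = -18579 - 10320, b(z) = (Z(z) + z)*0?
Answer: 46014/28901 ≈ 1.5921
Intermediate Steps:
Z(J) = (-4 + J)/(3 + J)
b(z) = 0 (b(z) = ((-4 + z)/(3 + z) + z)*0 = (z + (-4 + z)/(3 + z))*0 = 0)
H = -28901 (H = -2 + (-18579 - 10320) = -2 - 28899 = -28901)
b(-109)/28325 - 46014/H = 0/28325 - 46014/(-28901) = 0*(1/28325) - 46014*(-1/28901) = 0 + 46014/28901 = 46014/28901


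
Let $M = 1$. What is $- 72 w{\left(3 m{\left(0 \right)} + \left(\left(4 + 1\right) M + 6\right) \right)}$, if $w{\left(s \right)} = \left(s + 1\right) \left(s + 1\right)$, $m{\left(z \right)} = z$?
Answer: $-10368$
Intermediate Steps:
$w{\left(s \right)} = \left(1 + s\right)^{2}$ ($w{\left(s \right)} = \left(1 + s\right) \left(1 + s\right) = \left(1 + s\right)^{2}$)
$- 72 w{\left(3 m{\left(0 \right)} + \left(\left(4 + 1\right) M + 6\right) \right)} = - 72 \left(1 + \left(3 \cdot 0 + \left(\left(4 + 1\right) 1 + 6\right)\right)\right)^{2} = - 72 \left(1 + \left(0 + \left(5 \cdot 1 + 6\right)\right)\right)^{2} = - 72 \left(1 + \left(0 + \left(5 + 6\right)\right)\right)^{2} = - 72 \left(1 + \left(0 + 11\right)\right)^{2} = - 72 \left(1 + 11\right)^{2} = - 72 \cdot 12^{2} = \left(-72\right) 144 = -10368$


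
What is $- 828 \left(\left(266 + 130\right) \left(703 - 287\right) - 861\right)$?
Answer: $-135688500$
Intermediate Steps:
$- 828 \left(\left(266 + 130\right) \left(703 - 287\right) - 861\right) = - 828 \left(396 \cdot 416 - 861\right) = - 828 \left(164736 - 861\right) = \left(-828\right) 163875 = -135688500$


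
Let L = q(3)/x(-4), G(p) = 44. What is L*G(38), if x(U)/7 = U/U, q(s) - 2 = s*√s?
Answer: 88/7 + 132*√3/7 ≈ 45.233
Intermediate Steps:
q(s) = 2 + s^(3/2) (q(s) = 2 + s*√s = 2 + s^(3/2))
x(U) = 7 (x(U) = 7*(U/U) = 7*1 = 7)
L = 2/7 + 3*√3/7 (L = (2 + 3^(3/2))/7 = (2 + 3*√3)*(⅐) = 2/7 + 3*√3/7 ≈ 1.0280)
L*G(38) = (2/7 + 3*√3/7)*44 = 88/7 + 132*√3/7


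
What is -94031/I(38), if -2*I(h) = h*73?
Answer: 4949/73 ≈ 67.795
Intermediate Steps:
I(h) = -73*h/2 (I(h) = -h*73/2 = -73*h/2)
-94031/I(38) = -94031/((-73/2*38)) = -94031/(-1387) = -94031*(-1/1387) = 4949/73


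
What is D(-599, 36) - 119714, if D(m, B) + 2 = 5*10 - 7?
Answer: -119673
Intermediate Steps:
D(m, B) = 41 (D(m, B) = -2 + (5*10 - 7) = -2 + (50 - 7) = -2 + 43 = 41)
D(-599, 36) - 119714 = 41 - 119714 = -119673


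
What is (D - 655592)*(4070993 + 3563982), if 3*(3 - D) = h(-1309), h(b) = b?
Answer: -15006222693550/3 ≈ -5.0021e+12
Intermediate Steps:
D = 1318/3 (D = 3 - ⅓*(-1309) = 3 + 1309/3 = 1318/3 ≈ 439.33)
(D - 655592)*(4070993 + 3563982) = (1318/3 - 655592)*(4070993 + 3563982) = -1965458/3*7634975 = -15006222693550/3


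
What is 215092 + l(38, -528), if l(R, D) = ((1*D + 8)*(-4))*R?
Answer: 294132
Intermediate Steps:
l(R, D) = R*(-32 - 4*D) (l(R, D) = ((D + 8)*(-4))*R = ((8 + D)*(-4))*R = (-32 - 4*D)*R = R*(-32 - 4*D))
215092 + l(38, -528) = 215092 - 4*38*(8 - 528) = 215092 - 4*38*(-520) = 215092 + 79040 = 294132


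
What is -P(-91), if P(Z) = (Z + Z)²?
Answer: -33124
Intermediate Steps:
P(Z) = 4*Z² (P(Z) = (2*Z)² = 4*Z²)
-P(-91) = -4*(-91)² = -4*8281 = -1*33124 = -33124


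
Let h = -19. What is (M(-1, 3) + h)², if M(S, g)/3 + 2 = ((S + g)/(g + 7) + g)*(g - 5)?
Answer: 48841/25 ≈ 1953.6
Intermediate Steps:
M(S, g) = -6 + 3*(-5 + g)*(g + (S + g)/(7 + g)) (M(S, g) = -6 + 3*(((S + g)/(g + 7) + g)*(g - 5)) = -6 + 3*(((S + g)/(7 + g) + g)*(-5 + g)) = -6 + 3*((g + (S + g)/(7 + g))*(-5 + g)) = -6 + 3*((-5 + g)*(g + (S + g)/(7 + g))) = -6 + 3*(-5 + g)*(g + (S + g)/(7 + g)))
(M(-1, 3) + h)² = (3*(-14 + 3³ - 42*3 - 5*(-1) + 3*3² - 1*3)/(7 + 3) - 19)² = (3*(-14 + 27 - 126 + 5 + 3*9 - 3)/10 - 19)² = (3*(⅒)*(-14 + 27 - 126 + 5 + 27 - 3) - 19)² = (3*(⅒)*(-84) - 19)² = (-126/5 - 19)² = (-221/5)² = 48841/25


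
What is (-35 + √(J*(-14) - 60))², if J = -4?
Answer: 1221 - 140*I ≈ 1221.0 - 140.0*I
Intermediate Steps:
(-35 + √(J*(-14) - 60))² = (-35 + √(-4*(-14) - 60))² = (-35 + √(56 - 60))² = (-35 + √(-4))² = (-35 + 2*I)²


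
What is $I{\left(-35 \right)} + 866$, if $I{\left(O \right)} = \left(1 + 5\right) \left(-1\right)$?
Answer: $860$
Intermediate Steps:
$I{\left(O \right)} = -6$ ($I{\left(O \right)} = 6 \left(-1\right) = -6$)
$I{\left(-35 \right)} + 866 = -6 + 866 = 860$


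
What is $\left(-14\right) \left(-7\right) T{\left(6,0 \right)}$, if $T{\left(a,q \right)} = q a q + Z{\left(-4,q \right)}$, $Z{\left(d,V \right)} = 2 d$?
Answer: $-784$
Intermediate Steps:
$T{\left(a,q \right)} = -8 + a q^{2}$ ($T{\left(a,q \right)} = q a q + 2 \left(-4\right) = a q q - 8 = a q^{2} - 8 = -8 + a q^{2}$)
$\left(-14\right) \left(-7\right) T{\left(6,0 \right)} = \left(-14\right) \left(-7\right) \left(-8 + 6 \cdot 0^{2}\right) = 98 \left(-8 + 6 \cdot 0\right) = 98 \left(-8 + 0\right) = 98 \left(-8\right) = -784$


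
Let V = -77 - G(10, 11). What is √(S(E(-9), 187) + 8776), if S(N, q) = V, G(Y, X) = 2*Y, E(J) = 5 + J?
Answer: √8679 ≈ 93.161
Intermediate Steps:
V = -97 (V = -77 - 2*10 = -77 - 1*20 = -77 - 20 = -97)
S(N, q) = -97
√(S(E(-9), 187) + 8776) = √(-97 + 8776) = √8679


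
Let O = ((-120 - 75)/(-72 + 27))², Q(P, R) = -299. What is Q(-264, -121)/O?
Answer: -207/13 ≈ -15.923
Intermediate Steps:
O = 169/9 (O = (-195/(-45))² = (-195*(-1/45))² = (13/3)² = 169/9 ≈ 18.778)
Q(-264, -121)/O = -299/169/9 = -299*9/169 = -207/13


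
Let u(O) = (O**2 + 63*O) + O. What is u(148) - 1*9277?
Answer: 22099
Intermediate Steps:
u(O) = O**2 + 64*O
u(148) - 1*9277 = 148*(64 + 148) - 1*9277 = 148*212 - 9277 = 31376 - 9277 = 22099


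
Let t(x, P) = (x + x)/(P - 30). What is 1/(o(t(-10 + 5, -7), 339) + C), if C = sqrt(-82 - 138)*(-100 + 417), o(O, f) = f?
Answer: 339/22222501 - 634*I*sqrt(55)/22222501 ≈ 1.5255e-5 - 0.00021158*I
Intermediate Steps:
t(x, P) = 2*x/(-30 + P) (t(x, P) = (2*x)/(-30 + P) = 2*x/(-30 + P))
C = 634*I*sqrt(55) (C = sqrt(-220)*317 = (2*I*sqrt(55))*317 = 634*I*sqrt(55) ≈ 4701.9*I)
1/(o(t(-10 + 5, -7), 339) + C) = 1/(339 + 634*I*sqrt(55))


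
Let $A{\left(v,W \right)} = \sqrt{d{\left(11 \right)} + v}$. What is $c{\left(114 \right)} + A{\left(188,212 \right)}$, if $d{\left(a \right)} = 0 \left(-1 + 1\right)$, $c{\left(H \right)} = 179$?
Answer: $179 + 2 \sqrt{47} \approx 192.71$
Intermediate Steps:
$d{\left(a \right)} = 0$ ($d{\left(a \right)} = 0 \cdot 0 = 0$)
$A{\left(v,W \right)} = \sqrt{v}$ ($A{\left(v,W \right)} = \sqrt{0 + v} = \sqrt{v}$)
$c{\left(114 \right)} + A{\left(188,212 \right)} = 179 + \sqrt{188} = 179 + 2 \sqrt{47}$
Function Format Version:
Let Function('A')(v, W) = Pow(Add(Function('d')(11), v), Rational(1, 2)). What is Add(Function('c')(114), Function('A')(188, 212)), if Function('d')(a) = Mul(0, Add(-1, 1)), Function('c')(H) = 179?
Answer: Add(179, Mul(2, Pow(47, Rational(1, 2)))) ≈ 192.71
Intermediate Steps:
Function('d')(a) = 0 (Function('d')(a) = Mul(0, 0) = 0)
Function('A')(v, W) = Pow(v, Rational(1, 2)) (Function('A')(v, W) = Pow(Add(0, v), Rational(1, 2)) = Pow(v, Rational(1, 2)))
Add(Function('c')(114), Function('A')(188, 212)) = Add(179, Pow(188, Rational(1, 2))) = Add(179, Mul(2, Pow(47, Rational(1, 2))))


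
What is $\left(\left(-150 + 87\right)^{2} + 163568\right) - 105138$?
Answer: $62399$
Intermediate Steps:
$\left(\left(-150 + 87\right)^{2} + 163568\right) - 105138 = \left(\left(-63\right)^{2} + 163568\right) - 105138 = \left(3969 + 163568\right) - 105138 = 167537 - 105138 = 62399$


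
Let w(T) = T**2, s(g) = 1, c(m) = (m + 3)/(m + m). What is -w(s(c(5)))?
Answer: -1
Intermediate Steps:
c(m) = (3 + m)/(2*m) (c(m) = (3 + m)/((2*m)) = (3 + m)*(1/(2*m)) = (3 + m)/(2*m))
-w(s(c(5))) = -1*1**2 = -1*1 = -1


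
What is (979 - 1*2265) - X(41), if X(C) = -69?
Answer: -1217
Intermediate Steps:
(979 - 1*2265) - X(41) = (979 - 1*2265) - 1*(-69) = (979 - 2265) + 69 = -1286 + 69 = -1217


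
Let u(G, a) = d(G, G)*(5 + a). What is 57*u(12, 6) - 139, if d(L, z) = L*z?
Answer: 90149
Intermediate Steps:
u(G, a) = G²*(5 + a) (u(G, a) = (G*G)*(5 + a) = G²*(5 + a))
57*u(12, 6) - 139 = 57*(12²*(5 + 6)) - 139 = 57*(144*11) - 139 = 57*1584 - 139 = 90288 - 139 = 90149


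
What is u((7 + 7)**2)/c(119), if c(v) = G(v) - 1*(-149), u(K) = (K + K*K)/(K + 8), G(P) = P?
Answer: 9653/13668 ≈ 0.70625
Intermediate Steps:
u(K) = (K + K**2)/(8 + K)
c(v) = 149 + v (c(v) = v - 1*(-149) = v + 149 = 149 + v)
u((7 + 7)**2)/c(119) = ((7 + 7)**2*(1 + (7 + 7)**2)/(8 + (7 + 7)**2))/(149 + 119) = (14**2*(1 + 14**2)/(8 + 14**2))/268 = (196*(1 + 196)/(8 + 196))*(1/268) = (196*197/204)*(1/268) = (196*(1/204)*197)*(1/268) = (9653/51)*(1/268) = 9653/13668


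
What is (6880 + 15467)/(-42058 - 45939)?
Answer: -1719/6769 ≈ -0.25395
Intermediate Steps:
(6880 + 15467)/(-42058 - 45939) = 22347/(-87997) = 22347*(-1/87997) = -1719/6769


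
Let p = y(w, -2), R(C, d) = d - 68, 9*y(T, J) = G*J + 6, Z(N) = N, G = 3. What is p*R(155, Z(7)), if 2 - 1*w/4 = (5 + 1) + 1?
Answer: 0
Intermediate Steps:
w = -20 (w = 8 - 4*((5 + 1) + 1) = 8 - 4*(6 + 1) = 8 - 4*7 = 8 - 28 = -20)
y(T, J) = 2/3 + J/3 (y(T, J) = (3*J + 6)/9 = (6 + 3*J)/9 = 2/3 + J/3)
R(C, d) = -68 + d
p = 0 (p = 2/3 + (1/3)*(-2) = 2/3 - 2/3 = 0)
p*R(155, Z(7)) = 0*(-68 + 7) = 0*(-61) = 0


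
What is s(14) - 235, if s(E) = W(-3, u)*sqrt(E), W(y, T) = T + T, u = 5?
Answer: -235 + 10*sqrt(14) ≈ -197.58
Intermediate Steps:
W(y, T) = 2*T
s(E) = 10*sqrt(E) (s(E) = (2*5)*sqrt(E) = 10*sqrt(E))
s(14) - 235 = 10*sqrt(14) - 235 = -235 + 10*sqrt(14)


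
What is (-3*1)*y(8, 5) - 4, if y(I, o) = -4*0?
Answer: -4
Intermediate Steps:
y(I, o) = 0
(-3*1)*y(8, 5) - 4 = -3*1*0 - 4 = -3*0 - 4 = 0 - 4 = -4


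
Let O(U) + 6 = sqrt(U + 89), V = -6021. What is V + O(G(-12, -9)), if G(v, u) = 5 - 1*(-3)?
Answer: -6027 + sqrt(97) ≈ -6017.1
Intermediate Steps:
G(v, u) = 8 (G(v, u) = 5 + 3 = 8)
O(U) = -6 + sqrt(89 + U) (O(U) = -6 + sqrt(U + 89) = -6 + sqrt(89 + U))
V + O(G(-12, -9)) = -6021 + (-6 + sqrt(89 + 8)) = -6021 + (-6 + sqrt(97)) = -6027 + sqrt(97)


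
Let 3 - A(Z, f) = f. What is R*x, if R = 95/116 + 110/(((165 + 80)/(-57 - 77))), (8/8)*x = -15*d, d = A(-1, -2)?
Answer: 25298475/5684 ≈ 4450.8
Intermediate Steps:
A(Z, f) = 3 - f
d = 5 (d = 3 - 1*(-2) = 3 + 2 = 5)
x = -75 (x = -15*5 = -75)
R = -337313/5684 (R = 95*(1/116) + 110/((245/(-134))) = 95/116 + 110/((245*(-1/134))) = 95/116 + 110/(-245/134) = 95/116 + 110*(-134/245) = 95/116 - 2948/49 = -337313/5684 ≈ -59.344)
R*x = -337313/5684*(-75) = 25298475/5684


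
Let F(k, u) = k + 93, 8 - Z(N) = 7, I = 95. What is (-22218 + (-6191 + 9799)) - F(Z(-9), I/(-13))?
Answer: -18704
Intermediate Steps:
Z(N) = 1 (Z(N) = 8 - 1*7 = 8 - 7 = 1)
F(k, u) = 93 + k
(-22218 + (-6191 + 9799)) - F(Z(-9), I/(-13)) = (-22218 + (-6191 + 9799)) - (93 + 1) = (-22218 + 3608) - 1*94 = -18610 - 94 = -18704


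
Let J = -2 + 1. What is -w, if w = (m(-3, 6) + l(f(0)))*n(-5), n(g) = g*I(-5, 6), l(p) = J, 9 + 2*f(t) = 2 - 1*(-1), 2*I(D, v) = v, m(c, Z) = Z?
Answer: 75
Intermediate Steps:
I(D, v) = v/2
f(t) = -3 (f(t) = -9/2 + (2 - 1*(-1))/2 = -9/2 + (2 + 1)/2 = -9/2 + (1/2)*3 = -9/2 + 3/2 = -3)
J = -1
l(p) = -1
n(g) = 3*g (n(g) = g*((1/2)*6) = g*3 = 3*g)
w = -75 (w = (6 - 1)*(3*(-5)) = 5*(-15) = -75)
-w = -1*(-75) = 75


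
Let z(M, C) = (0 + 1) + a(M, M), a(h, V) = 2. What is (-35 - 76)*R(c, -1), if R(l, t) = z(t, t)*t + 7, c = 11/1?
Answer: -444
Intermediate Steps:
c = 11 (c = 11*1 = 11)
z(M, C) = 3 (z(M, C) = (0 + 1) + 2 = 1 + 2 = 3)
R(l, t) = 7 + 3*t (R(l, t) = 3*t + 7 = 7 + 3*t)
(-35 - 76)*R(c, -1) = (-35 - 76)*(7 + 3*(-1)) = -111*(7 - 3) = -111*4 = -444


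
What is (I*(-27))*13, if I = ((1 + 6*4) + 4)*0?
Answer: 0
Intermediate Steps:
I = 0 (I = ((1 + 24) + 4)*0 = (25 + 4)*0 = 29*0 = 0)
(I*(-27))*13 = (0*(-27))*13 = 0*13 = 0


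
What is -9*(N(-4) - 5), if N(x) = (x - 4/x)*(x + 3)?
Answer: 18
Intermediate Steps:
N(x) = (3 + x)*(x - 4/x) (N(x) = (x - 4/x)*(3 + x) = (3 + x)*(x - 4/x))
-9*(N(-4) - 5) = -9*((-4 + (-4)² - 12/(-4) + 3*(-4)) - 5) = -9*((-4 + 16 - 12*(-¼) - 12) - 5) = -9*((-4 + 16 + 3 - 12) - 5) = -9*(3 - 5) = -9*(-2) = 18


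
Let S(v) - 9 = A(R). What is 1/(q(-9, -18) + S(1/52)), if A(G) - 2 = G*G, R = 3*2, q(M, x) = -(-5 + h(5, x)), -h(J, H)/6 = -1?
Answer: 1/46 ≈ 0.021739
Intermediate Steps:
h(J, H) = 6 (h(J, H) = -6*(-1) = 6)
q(M, x) = -1 (q(M, x) = -(-5 + 6) = -1*1 = -1)
R = 6
A(G) = 2 + G**2 (A(G) = 2 + G*G = 2 + G**2)
S(v) = 47 (S(v) = 9 + (2 + 6**2) = 9 + (2 + 36) = 9 + 38 = 47)
1/(q(-9, -18) + S(1/52)) = 1/(-1 + 47) = 1/46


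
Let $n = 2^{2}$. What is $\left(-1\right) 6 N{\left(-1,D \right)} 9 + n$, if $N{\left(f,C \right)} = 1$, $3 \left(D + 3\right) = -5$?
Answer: $-50$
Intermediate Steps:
$D = - \frac{14}{3}$ ($D = -3 + \frac{1}{3} \left(-5\right) = -3 - \frac{5}{3} = - \frac{14}{3} \approx -4.6667$)
$n = 4$
$\left(-1\right) 6 N{\left(-1,D \right)} 9 + n = \left(-1\right) 6 \cdot 1 \cdot 9 + 4 = \left(-6\right) 1 \cdot 9 + 4 = \left(-6\right) 9 + 4 = -54 + 4 = -50$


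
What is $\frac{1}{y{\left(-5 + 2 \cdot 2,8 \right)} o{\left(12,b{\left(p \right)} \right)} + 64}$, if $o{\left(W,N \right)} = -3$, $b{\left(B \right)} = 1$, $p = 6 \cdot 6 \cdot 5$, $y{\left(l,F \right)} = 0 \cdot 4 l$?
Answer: $\frac{1}{64} \approx 0.015625$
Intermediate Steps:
$y{\left(l,F \right)} = 0$ ($y{\left(l,F \right)} = 0 l = 0$)
$p = 180$ ($p = 36 \cdot 5 = 180$)
$\frac{1}{y{\left(-5 + 2 \cdot 2,8 \right)} o{\left(12,b{\left(p \right)} \right)} + 64} = \frac{1}{0 \left(-3\right) + 64} = \frac{1}{0 + 64} = \frac{1}{64}$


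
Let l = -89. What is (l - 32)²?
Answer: 14641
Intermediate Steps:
(l - 32)² = (-89 - 32)² = (-121)² = 14641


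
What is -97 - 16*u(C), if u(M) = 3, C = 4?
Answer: -145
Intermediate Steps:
-97 - 16*u(C) = -97 - 16*3 = -97 - 48 = -145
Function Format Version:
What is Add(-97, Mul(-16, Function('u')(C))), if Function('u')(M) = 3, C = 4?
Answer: -145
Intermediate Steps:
Add(-97, Mul(-16, Function('u')(C))) = Add(-97, Mul(-16, 3)) = Add(-97, -48) = -145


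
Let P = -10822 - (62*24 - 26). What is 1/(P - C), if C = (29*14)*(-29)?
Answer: -1/510 ≈ -0.0019608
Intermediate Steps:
C = -11774 (C = 406*(-29) = -11774)
P = -12284 (P = -10822 - (1488 - 26) = -10822 - 1*1462 = -10822 - 1462 = -12284)
1/(P - C) = 1/(-12284 - 1*(-11774)) = 1/(-12284 + 11774) = 1/(-510) = -1/510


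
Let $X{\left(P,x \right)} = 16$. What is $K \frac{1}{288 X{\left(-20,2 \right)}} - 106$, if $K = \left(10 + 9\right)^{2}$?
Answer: $- \frac{488087}{4608} \approx -105.92$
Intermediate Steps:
$K = 361$ ($K = 19^{2} = 361$)
$K \frac{1}{288 X{\left(-20,2 \right)}} - 106 = 361 \frac{1}{288 \cdot 16} - 106 = 361 \cdot \frac{1}{288} \cdot \frac{1}{16} - 106 = 361 \cdot \frac{1}{4608} - 106 = \frac{361}{4608} - 106 = - \frac{488087}{4608}$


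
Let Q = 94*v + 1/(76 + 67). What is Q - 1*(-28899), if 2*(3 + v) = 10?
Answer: 4159442/143 ≈ 29087.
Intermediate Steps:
v = 2 (v = -3 + (½)*10 = -3 + 5 = 2)
Q = 26885/143 (Q = 94*2 + 1/(76 + 67) = 188 + 1/143 = 26885/143 ≈ 188.01)
Q - 1*(-28899) = 26885/143 - 1*(-28899) = 26885/143 + 28899 = 4159442/143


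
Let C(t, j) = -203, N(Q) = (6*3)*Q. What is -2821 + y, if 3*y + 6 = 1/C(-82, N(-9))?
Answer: -1719208/609 ≈ -2823.0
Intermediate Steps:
N(Q) = 18*Q
y = -1219/609 (y = -2 + (⅓)/(-203) = -2 + (⅓)*(-1/203) = -2 - 1/609 = -1219/609 ≈ -2.0016)
-2821 + y = -2821 - 1219/609 = -1719208/609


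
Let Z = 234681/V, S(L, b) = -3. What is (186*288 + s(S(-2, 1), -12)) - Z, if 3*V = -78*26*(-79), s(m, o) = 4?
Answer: 2860724407/53404 ≈ 53568.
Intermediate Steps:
V = 53404 (V = (-78*26*(-79))/3 = (-2028*(-79))/3 = (⅓)*160212 = 53404)
Z = 234681/53404 ≈ 4.3944
(186*288 + s(S(-2, 1), -12)) - Z = (186*288 + 4) - 1*234681/53404 = (53568 + 4) - 234681/53404 = 53572 - 234681/53404 = 2860724407/53404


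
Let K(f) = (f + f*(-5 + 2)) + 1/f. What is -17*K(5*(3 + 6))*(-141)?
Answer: -3235151/15 ≈ -2.1568e+5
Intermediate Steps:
K(f) = 1/f - 2*f (K(f) = (f + f*(-3)) + 1/f = (f - 3*f) + 1/f = -2*f + 1/f = 1/f - 2*f)
-17*K(5*(3 + 6))*(-141) = -17*(1/(5*(3 + 6)) - 10*(3 + 6))*(-141) = -17*(1/(5*9) - 10*9)*(-141) = -17*(1/45 - 2*45)*(-141) = -17*(1/45 - 90)*(-141) = -17*(-4049/45)*(-141) = (68833/45)*(-141) = -3235151/15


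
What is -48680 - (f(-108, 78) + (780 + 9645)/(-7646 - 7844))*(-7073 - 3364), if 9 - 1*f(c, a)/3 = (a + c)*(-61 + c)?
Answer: -491097051943/3098 ≈ -1.5852e+8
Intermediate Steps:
f(c, a) = 27 - 3*(-61 + c)*(a + c) (f(c, a) = 27 - 3*(a + c)*(-61 + c) = 27 - 3*(-61 + c)*(a + c))
-48680 - (f(-108, 78) + (780 + 9645)/(-7646 - 7844))*(-7073 - 3364) = -48680 - ((27 - 3*(-108)² + 183*78 + 183*(-108) - 3*78*(-108)) + (780 + 9645)/(-7646 - 7844))*(-7073 - 3364) = -48680 - ((27 - 3*11664 + 14274 - 19764 + 25272) + 10425/(-15490))*(-10437) = -48680 - ((27 - 34992 + 14274 - 19764 + 25272) + 10425*(-1/15490))*(-10437) = -48680 - (-15183 - 2085/3098)*(-10437) = -48680 - (-47039019)*(-10437)/3098 = -48680 - 1*490946241303/3098 = -48680 - 490946241303/3098 = -491097051943/3098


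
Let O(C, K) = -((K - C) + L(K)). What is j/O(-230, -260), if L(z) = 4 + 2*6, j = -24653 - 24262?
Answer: -48915/14 ≈ -3493.9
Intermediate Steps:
j = -48915
L(z) = 16 (L(z) = 4 + 12 = 16)
O(C, K) = -16 + C - K (O(C, K) = -((K - C) + 16) = -(16 + K - C) = -16 + C - K)
j/O(-230, -260) = -48915/(-16 - 230 - 1*(-260)) = -48915/(-16 - 230 + 260) = -48915/14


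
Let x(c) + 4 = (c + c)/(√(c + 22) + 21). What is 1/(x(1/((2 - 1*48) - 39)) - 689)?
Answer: -1048982025/726945780332 - √158865/726945780332 ≈ -0.0014430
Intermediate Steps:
x(c) = -4 + 2*c/(21 + √(22 + c)) (x(c) = -4 + (c + c)/(√(c + 22) + 21) = -4 + (2*c)/(√(22 + c) + 21) = -4 + (2*c)/(21 + √(22 + c)) = -4 + 2*c/(21 + √(22 + c)))
1/(x(1/((2 - 1*48) - 39)) - 689) = 1/(2*(-42 + 1/((2 - 1*48) - 39) - 2*√(22 + 1/((2 - 1*48) - 39)))/(21 + √(22 + 1/((2 - 1*48) - 39))) - 689) = 1/(2*(-42 + 1/((2 - 48) - 39) - 2*√(22 + 1/((2 - 48) - 39)))/(21 + √(22 + 1/((2 - 48) - 39))) - 689) = 1/(2*(-42 + 1/(-46 - 39) - 2*√(22 + 1/(-46 - 39)))/(21 + √(22 + 1/(-46 - 39))) - 689) = 1/(2*(-42 + 1/(-85) - 2*√(22 + 1/(-85)))/(21 + √(22 + 1/(-85))) - 689) = 1/(2*(-42 - 1/85 - 2*√(22 - 1/85))/(21 + √(22 - 1/85)) - 689) = 1/(2*(-42 - 1/85 - 2*√158865/85)/(21 + √(1869/85)) - 689) = 1/(2*(-42 - 1/85 - 2*√158865/85)/(21 + √158865/85) - 689) = 1/(2*(-3571/85 - 2*√158865/85)/(21 + √158865/85) - 689) = 1/(-689 + 2*(-3571/85 - 2*√158865/85)/(21 + √158865/85))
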